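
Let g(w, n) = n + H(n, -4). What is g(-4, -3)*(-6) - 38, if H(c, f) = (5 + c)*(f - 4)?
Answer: 76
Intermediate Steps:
H(c, f) = (-4 + f)*(5 + c) (H(c, f) = (5 + c)*(-4 + f) = (-4 + f)*(5 + c))
g(w, n) = -40 - 7*n (g(w, n) = n + (-20 - 4*n + 5*(-4) + n*(-4)) = n + (-20 - 4*n - 20 - 4*n) = n + (-40 - 8*n) = -40 - 7*n)
g(-4, -3)*(-6) - 38 = (-40 - 7*(-3))*(-6) - 38 = (-40 + 21)*(-6) - 38 = -19*(-6) - 38 = 114 - 38 = 76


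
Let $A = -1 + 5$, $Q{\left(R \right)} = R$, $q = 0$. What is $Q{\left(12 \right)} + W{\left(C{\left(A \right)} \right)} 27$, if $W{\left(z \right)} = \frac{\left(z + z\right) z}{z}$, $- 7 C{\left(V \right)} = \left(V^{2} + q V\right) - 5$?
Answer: $- \frac{510}{7} \approx -72.857$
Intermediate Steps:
$A = 4$
$C{\left(V \right)} = \frac{5}{7} - \frac{V^{2}}{7}$ ($C{\left(V \right)} = - \frac{\left(V^{2} + 0 V\right) - 5}{7} = - \frac{\left(V^{2} + 0\right) - 5}{7} = - \frac{V^{2} - 5}{7} = - \frac{-5 + V^{2}}{7} = \frac{5}{7} - \frac{V^{2}}{7}$)
$W{\left(z \right)} = 2 z$ ($W{\left(z \right)} = \frac{2 z z}{z} = \frac{2 z^{2}}{z} = 2 z$)
$Q{\left(12 \right)} + W{\left(C{\left(A \right)} \right)} 27 = 12 + 2 \left(\frac{5}{7} - \frac{4^{2}}{7}\right) 27 = 12 + 2 \left(\frac{5}{7} - \frac{16}{7}\right) 27 = 12 + 2 \left(- \frac{11}{7}\right) 27 = 12 - \frac{594}{7} = - \frac{510}{7}$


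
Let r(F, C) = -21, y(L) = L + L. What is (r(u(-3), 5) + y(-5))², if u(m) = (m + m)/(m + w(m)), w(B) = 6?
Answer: 961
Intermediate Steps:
y(L) = 2*L
u(m) = 2*m/(6 + m) (u(m) = (m + m)/(m + 6) = (2*m)/(6 + m) = 2*m/(6 + m))
(r(u(-3), 5) + y(-5))² = (-21 + 2*(-5))² = (-21 - 10)² = (-31)² = 961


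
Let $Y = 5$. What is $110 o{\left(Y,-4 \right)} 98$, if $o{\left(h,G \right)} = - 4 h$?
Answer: $-215600$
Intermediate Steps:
$110 o{\left(Y,-4 \right)} 98 = 110 \left(\left(-4\right) 5\right) 98 = 110 \left(-20\right) 98 = \left(-2200\right) 98 = -215600$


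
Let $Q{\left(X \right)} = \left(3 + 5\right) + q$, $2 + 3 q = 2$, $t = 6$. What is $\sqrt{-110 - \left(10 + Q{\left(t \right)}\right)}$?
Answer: $8 i \sqrt{2} \approx 11.314 i$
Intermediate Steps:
$q = 0$ ($q = - \frac{2}{3} + \frac{1}{3} \cdot 2 = - \frac{2}{3} + \frac{2}{3} = 0$)
$Q{\left(X \right)} = 8$ ($Q{\left(X \right)} = \left(3 + 5\right) + 0 = 8 + 0 = 8$)
$\sqrt{-110 - \left(10 + Q{\left(t \right)}\right)} = \sqrt{-110 - 18} = \sqrt{-128} = 8 i \sqrt{2}$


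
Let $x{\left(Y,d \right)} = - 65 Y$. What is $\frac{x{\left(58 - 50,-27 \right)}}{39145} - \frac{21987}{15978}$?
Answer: $- \frac{57932645}{41697254} \approx -1.3894$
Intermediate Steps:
$\frac{x{\left(58 - 50,-27 \right)}}{39145} - \frac{21987}{15978} = \frac{\left(-65\right) \left(58 - 50\right)}{39145} - \frac{21987}{15978} = - 65 \left(58 - 50\right) \frac{1}{39145} - \frac{7329}{5326} = \left(-65\right) 8 \cdot \frac{1}{39145} - \frac{7329}{5326} = \left(-520\right) \frac{1}{39145} - \frac{7329}{5326} = - \frac{104}{7829} - \frac{7329}{5326} = - \frac{57932645}{41697254}$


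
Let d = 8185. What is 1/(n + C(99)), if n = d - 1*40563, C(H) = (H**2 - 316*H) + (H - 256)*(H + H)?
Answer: -1/84947 ≈ -1.1772e-5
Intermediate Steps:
C(H) = H**2 - 316*H + 2*H*(-256 + H) (C(H) = (H**2 - 316*H) + (-256 + H)*(2*H) = (H**2 - 316*H) + 2*H*(-256 + H) = H**2 - 316*H + 2*H*(-256 + H))
n = -32378 (n = 8185 - 1*40563 = 8185 - 40563 = -32378)
1/(n + C(99)) = 1/(-32378 + 3*99*(-276 + 99)) = 1/(-32378 + 3*99*(-177)) = 1/(-32378 - 52569) = 1/(-84947) = -1/84947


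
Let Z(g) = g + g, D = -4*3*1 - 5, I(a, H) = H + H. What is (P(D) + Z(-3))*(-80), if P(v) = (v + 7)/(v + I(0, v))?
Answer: 23680/51 ≈ 464.31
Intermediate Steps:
I(a, H) = 2*H
D = -17 (D = -12*1 - 5 = -12 - 5 = -17)
P(v) = (7 + v)/(3*v) (P(v) = (v + 7)/(v + 2*v) = (7 + v)/((3*v)) = (7 + v)*(1/(3*v)) = (7 + v)/(3*v))
Z(g) = 2*g
(P(D) + Z(-3))*(-80) = ((⅓)*(7 - 17)/(-17) + 2*(-3))*(-80) = ((⅓)*(-1/17)*(-10) - 6)*(-80) = (10/51 - 6)*(-80) = -296/51*(-80) = 23680/51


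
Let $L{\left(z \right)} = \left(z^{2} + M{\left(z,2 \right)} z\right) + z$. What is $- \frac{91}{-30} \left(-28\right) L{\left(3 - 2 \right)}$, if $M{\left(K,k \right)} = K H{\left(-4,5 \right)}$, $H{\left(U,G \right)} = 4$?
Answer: $- \frac{2548}{5} \approx -509.6$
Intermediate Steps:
$M{\left(K,k \right)} = 4 K$ ($M{\left(K,k \right)} = K 4 = 4 K$)
$L{\left(z \right)} = z + 5 z^{2}$ ($L{\left(z \right)} = \left(z^{2} + 4 z z\right) + z = \left(z^{2} + 4 z^{2}\right) + z = 5 z^{2} + z = z + 5 z^{2}$)
$- \frac{91}{-30} \left(-28\right) L{\left(3 - 2 \right)} = - \frac{91}{-30} \left(-28\right) \left(3 - 2\right) \left(1 + 5 \left(3 - 2\right)\right) = \left(-91\right) \left(- \frac{1}{30}\right) \left(-28\right) \left(3 - 2\right) \left(1 + 5 \left(3 - 2\right)\right) = \frac{91}{30} \left(-28\right) 1 \left(1 + 5 \cdot 1\right) = - \frac{1274 \cdot 1 \left(1 + 5\right)}{15} = - \frac{1274 \cdot 1 \cdot 6}{15} = \left(- \frac{1274}{15}\right) 6 = - \frac{2548}{5}$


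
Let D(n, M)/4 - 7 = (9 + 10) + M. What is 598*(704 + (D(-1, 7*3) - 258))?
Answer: 379132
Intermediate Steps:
D(n, M) = 104 + 4*M (D(n, M) = 28 + 4*((9 + 10) + M) = 28 + 4*(19 + M) = 28 + (76 + 4*M) = 104 + 4*M)
598*(704 + (D(-1, 7*3) - 258)) = 598*(704 + ((104 + 4*(7*3)) - 258)) = 598*(704 + ((104 + 4*21) - 258)) = 598*(704 + ((104 + 84) - 258)) = 598*(704 + (188 - 258)) = 598*(704 - 70) = 598*634 = 379132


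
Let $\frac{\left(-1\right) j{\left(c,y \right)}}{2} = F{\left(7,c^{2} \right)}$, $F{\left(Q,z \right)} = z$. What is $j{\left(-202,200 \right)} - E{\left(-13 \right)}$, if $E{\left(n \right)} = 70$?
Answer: $-81678$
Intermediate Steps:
$j{\left(c,y \right)} = - 2 c^{2}$
$j{\left(-202,200 \right)} - E{\left(-13 \right)} = - 2 \left(-202\right)^{2} - 70 = \left(-2\right) 40804 - 70 = -81608 - 70 = -81678$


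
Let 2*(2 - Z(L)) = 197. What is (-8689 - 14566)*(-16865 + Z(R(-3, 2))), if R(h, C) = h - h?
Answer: 788879365/2 ≈ 3.9444e+8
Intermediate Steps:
R(h, C) = 0
Z(L) = -193/2 (Z(L) = 2 - ½*197 = 2 - 197/2 = -193/2)
(-8689 - 14566)*(-16865 + Z(R(-3, 2))) = (-8689 - 14566)*(-16865 - 193/2) = -23255*(-33923/2) = 788879365/2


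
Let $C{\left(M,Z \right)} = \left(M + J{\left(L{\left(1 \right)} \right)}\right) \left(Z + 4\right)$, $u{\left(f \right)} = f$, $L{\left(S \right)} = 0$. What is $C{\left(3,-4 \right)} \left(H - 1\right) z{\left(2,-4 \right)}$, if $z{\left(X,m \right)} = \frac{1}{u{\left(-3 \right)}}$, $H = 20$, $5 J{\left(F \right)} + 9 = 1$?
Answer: $0$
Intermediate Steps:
$J{\left(F \right)} = - \frac{8}{5}$ ($J{\left(F \right)} = - \frac{9}{5} + \frac{1}{5} \cdot 1 = - \frac{9}{5} + \frac{1}{5} = - \frac{8}{5}$)
$C{\left(M,Z \right)} = \left(4 + Z\right) \left(- \frac{8}{5} + M\right)$ ($C{\left(M,Z \right)} = \left(M - \frac{8}{5}\right) \left(Z + 4\right) = \left(- \frac{8}{5} + M\right) \left(4 + Z\right) = \left(4 + Z\right) \left(- \frac{8}{5} + M\right)$)
$z{\left(X,m \right)} = - \frac{1}{3}$ ($z{\left(X,m \right)} = \frac{1}{-3} = - \frac{1}{3}$)
$C{\left(3,-4 \right)} \left(H - 1\right) z{\left(2,-4 \right)} = \left(- \frac{32}{5} + 4 \cdot 3 - - \frac{32}{5} + 3 \left(-4\right)\right) \left(20 - 1\right) \left(- \frac{1}{3}\right) = \left(- \frac{32}{5} + 12 + \frac{32}{5} - 12\right) 19 \left(- \frac{1}{3}\right) = 0 \left(- \frac{19}{3}\right) = 0$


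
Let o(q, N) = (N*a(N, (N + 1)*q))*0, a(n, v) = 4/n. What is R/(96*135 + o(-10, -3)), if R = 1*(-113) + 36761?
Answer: 509/180 ≈ 2.8278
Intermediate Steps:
o(q, N) = 0 (o(q, N) = (N*(4/N))*0 = 4*0 = 0)
R = 36648 (R = -113 + 36761 = 36648)
R/(96*135 + o(-10, -3)) = 36648/(96*135 + 0) = 36648/(12960 + 0) = 36648/12960 = 36648*(1/12960) = 509/180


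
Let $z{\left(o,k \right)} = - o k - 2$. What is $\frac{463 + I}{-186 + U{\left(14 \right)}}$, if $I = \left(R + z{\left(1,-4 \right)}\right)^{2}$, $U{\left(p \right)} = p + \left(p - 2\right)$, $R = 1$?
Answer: $- \frac{59}{20} \approx -2.95$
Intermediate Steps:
$z{\left(o,k \right)} = -2 - k o$ ($z{\left(o,k \right)} = - k o - 2 = -2 - k o$)
$U{\left(p \right)} = -2 + 2 p$ ($U{\left(p \right)} = p + \left(-2 + p\right) = -2 + 2 p$)
$I = 9$ ($I = \left(1 - \left(2 - 4\right)\right)^{2} = \left(1 + \left(-2 + 4\right)\right)^{2} = \left(1 + 2\right)^{2} = 3^{2} = 9$)
$\frac{463 + I}{-186 + U{\left(14 \right)}} = \frac{463 + 9}{-186 + \left(-2 + 2 \cdot 14\right)} = \frac{472}{-186 + \left(-2 + 28\right)} = \frac{472}{-186 + 26} = \frac{472}{-160} = 472 \left(- \frac{1}{160}\right) = - \frac{59}{20}$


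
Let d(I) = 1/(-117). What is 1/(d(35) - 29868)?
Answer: -117/3494557 ≈ -3.3481e-5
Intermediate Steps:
d(I) = -1/117
1/(d(35) - 29868) = 1/(-1/117 - 29868) = 1/(-3494557/117) = -117/3494557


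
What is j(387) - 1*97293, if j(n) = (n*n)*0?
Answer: -97293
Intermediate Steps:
j(n) = 0 (j(n) = n²*0 = 0)
j(387) - 1*97293 = 0 - 1*97293 = 0 - 97293 = -97293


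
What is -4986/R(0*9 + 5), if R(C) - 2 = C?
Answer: -4986/7 ≈ -712.29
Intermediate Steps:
R(C) = 2 + C
-4986/R(0*9 + 5) = -4986/(2 + (0*9 + 5)) = -4986/(2 + (0 + 5)) = -4986/(2 + 5) = -4986/7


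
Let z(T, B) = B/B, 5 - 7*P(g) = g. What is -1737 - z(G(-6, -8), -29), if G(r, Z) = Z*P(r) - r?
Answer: -1738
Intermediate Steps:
P(g) = 5/7 - g/7
G(r, Z) = -r + Z*(5/7 - r/7) (G(r, Z) = Z*(5/7 - r/7) - r = -r + Z*(5/7 - r/7))
z(T, B) = 1
-1737 - z(G(-6, -8), -29) = -1737 - 1*1 = -1737 - 1 = -1738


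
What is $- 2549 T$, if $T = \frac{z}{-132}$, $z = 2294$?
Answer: $\frac{2923703}{66} \approx 44299.0$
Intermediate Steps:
$T = - \frac{1147}{66}$ ($T = \frac{2294}{-132} = 2294 \left(- \frac{1}{132}\right) = - \frac{1147}{66} \approx -17.379$)
$- 2549 T = \left(-2549\right) \left(- \frac{1147}{66}\right) = \frac{2923703}{66}$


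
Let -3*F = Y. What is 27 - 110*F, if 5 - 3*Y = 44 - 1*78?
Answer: 1511/3 ≈ 503.67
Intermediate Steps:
Y = 13 (Y = 5/3 - (44 - 1*78)/3 = 5/3 - (44 - 78)/3 = 5/3 - 1/3*(-34) = 5/3 + 34/3 = 13)
F = -13/3 (F = -1/3*13 = -13/3 ≈ -4.3333)
27 - 110*F = 27 - 110*(-13/3) = 27 + 1430/3 = 1511/3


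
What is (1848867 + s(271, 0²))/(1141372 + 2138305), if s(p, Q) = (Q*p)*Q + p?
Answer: 1849138/3279677 ≈ 0.56382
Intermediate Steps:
s(p, Q) = p + p*Q² (s(p, Q) = p*Q² + p = p + p*Q²)
(1848867 + s(271, 0²))/(1141372 + 2138305) = (1848867 + 271*(1 + (0²)²))/(1141372 + 2138305) = (1848867 + 271*(1 + 0²))/3279677 = (1848867 + 271*(1 + 0))*(1/3279677) = (1848867 + 271*1)*(1/3279677) = (1848867 + 271)*(1/3279677) = 1849138*(1/3279677) = 1849138/3279677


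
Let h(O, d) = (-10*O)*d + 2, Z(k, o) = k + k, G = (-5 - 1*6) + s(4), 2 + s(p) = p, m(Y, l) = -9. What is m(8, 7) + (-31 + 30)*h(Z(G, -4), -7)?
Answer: 1249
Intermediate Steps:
s(p) = -2 + p
G = -9 (G = (-5 - 1*6) + (-2 + 4) = (-5 - 6) + 2 = -11 + 2 = -9)
Z(k, o) = 2*k
h(O, d) = 2 - 10*O*d (h(O, d) = -10*O*d + 2 = 2 - 10*O*d)
m(8, 7) + (-31 + 30)*h(Z(G, -4), -7) = -9 + (-31 + 30)*(2 - 10*2*(-9)*(-7)) = -9 - (2 - 10*(-18)*(-7)) = -9 - (2 - 1260) = -9 - 1*(-1258) = -9 + 1258 = 1249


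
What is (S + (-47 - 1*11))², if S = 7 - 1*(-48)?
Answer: 9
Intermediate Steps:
S = 55 (S = 7 + 48 = 55)
(S + (-47 - 1*11))² = (55 + (-47 - 1*11))² = (55 + (-47 - 11))² = (55 - 58)² = (-3)² = 9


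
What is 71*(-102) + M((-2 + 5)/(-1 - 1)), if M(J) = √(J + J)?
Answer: -7242 + I*√3 ≈ -7242.0 + 1.732*I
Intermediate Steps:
M(J) = √2*√J (M(J) = √(2*J) = √2*√J)
71*(-102) + M((-2 + 5)/(-1 - 1)) = 71*(-102) + √2*√((-2 + 5)/(-1 - 1)) = -7242 + √2*√(3/(-2)) = -7242 + √2*√(3*(-½)) = -7242 + √2*√(-3/2) = -7242 + √2*(I*√6/2) = -7242 + I*√3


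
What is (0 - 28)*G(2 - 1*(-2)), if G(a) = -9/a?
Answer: 63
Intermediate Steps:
(0 - 28)*G(2 - 1*(-2)) = (0 - 28)*(-9/(2 - 1*(-2))) = -(-252)/(2 + 2) = -(-252)/4 = -28*(-9/4) = 63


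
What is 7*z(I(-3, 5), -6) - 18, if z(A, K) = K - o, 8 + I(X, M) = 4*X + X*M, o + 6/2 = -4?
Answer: -11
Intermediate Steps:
o = -7 (o = -3 - 4 = -7)
I(X, M) = -8 + 4*X + M*X (I(X, M) = -8 + (4*X + X*M) = -8 + (4*X + M*X) = -8 + 4*X + M*X)
z(A, K) = 7 + K (z(A, K) = K - 1*(-7) = K + 7 = 7 + K)
7*z(I(-3, 5), -6) - 18 = 7*(7 - 6) - 18 = 7*1 - 18 = 7 - 18 = -11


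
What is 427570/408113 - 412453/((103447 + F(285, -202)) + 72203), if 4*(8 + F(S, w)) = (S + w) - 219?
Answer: -93242718629/71667907704 ≈ -1.3010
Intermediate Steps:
F(S, w) = -251/4 + S/4 + w/4 (F(S, w) = -8 + ((S + w) - 219)/4 = -8 + (-219 + S + w)/4 = -8 + (-219/4 + S/4 + w/4) = -251/4 + S/4 + w/4)
427570/408113 - 412453/((103447 + F(285, -202)) + 72203) = 427570/408113 - 412453/((103447 + (-251/4 + (¼)*285 + (¼)*(-202))) + 72203) = 427570*(1/408113) - 412453/((103447 + (-251/4 + 285/4 - 101/2)) + 72203) = 427570/408113 - 412453/((103447 - 42) + 72203) = 427570/408113 - 412453/(103405 + 72203) = 427570/408113 - 412453/175608 = -93242718629/71667907704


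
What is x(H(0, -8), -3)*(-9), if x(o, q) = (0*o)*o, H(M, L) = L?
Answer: 0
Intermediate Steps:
x(o, q) = 0 (x(o, q) = 0*o = 0)
x(H(0, -8), -3)*(-9) = 0*(-9) = 0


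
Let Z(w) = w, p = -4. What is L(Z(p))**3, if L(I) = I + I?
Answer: -512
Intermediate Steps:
L(I) = 2*I
L(Z(p))**3 = (2*(-4))**3 = (-8)**3 = -512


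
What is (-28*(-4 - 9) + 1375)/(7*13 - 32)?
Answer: 1739/59 ≈ 29.475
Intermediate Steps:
(-28*(-4 - 9) + 1375)/(7*13 - 32) = (-28*(-13) + 1375)/(91 - 32) = (364 + 1375)/59 = 1739*(1/59) = 1739/59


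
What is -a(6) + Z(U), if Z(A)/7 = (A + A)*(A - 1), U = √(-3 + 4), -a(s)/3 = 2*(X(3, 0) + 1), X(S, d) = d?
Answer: 6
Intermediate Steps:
a(s) = -6 (a(s) = -6*(0 + 1) = -6)
U = 1 (U = √1 = 1)
Z(A) = 14*A*(-1 + A) (Z(A) = 7*((A + A)*(A - 1)) = 7*((2*A)*(-1 + A)) = 7*(2*A*(-1 + A)) = 14*A*(-1 + A))
-a(6) + Z(U) = -1*(-6) + 14*1*(-1 + 1) = 6 + 14*1*0 = 6 + 0 = 6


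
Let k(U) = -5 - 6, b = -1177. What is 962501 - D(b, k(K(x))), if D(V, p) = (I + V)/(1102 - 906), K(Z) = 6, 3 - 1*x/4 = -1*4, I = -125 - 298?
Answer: 47162949/49 ≈ 9.6251e+5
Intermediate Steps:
I = -423
x = 28 (x = 12 - (-4)*4 = 12 - 4*(-4) = 12 + 16 = 28)
k(U) = -11
D(V, p) = -423/196 + V/196 (D(V, p) = (-423 + V)/(1102 - 906) = (-423 + V)/196 = (-423 + V)*(1/196) = -423/196 + V/196)
962501 - D(b, k(K(x))) = 962501 - (-423/196 + (1/196)*(-1177)) = 962501 - (-423/196 - 1177/196) = 962501 - 1*(-400/49) = 962501 + 400/49 = 47162949/49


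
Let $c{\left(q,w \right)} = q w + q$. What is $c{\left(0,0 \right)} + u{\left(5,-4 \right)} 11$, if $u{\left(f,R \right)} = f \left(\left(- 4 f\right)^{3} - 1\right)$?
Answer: $-440055$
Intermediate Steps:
$c{\left(q,w \right)} = q + q w$
$u{\left(f,R \right)} = f \left(-1 - 64 f^{3}\right)$ ($u{\left(f,R \right)} = f \left(- 64 f^{3} - 1\right) = f \left(-1 - 64 f^{3}\right)$)
$c{\left(0,0 \right)} + u{\left(5,-4 \right)} 11 = 0 \left(1 + 0\right) + \left(\left(-1\right) 5 - 64 \cdot 5^{4}\right) 11 = 0 \cdot 1 + \left(-5 - 40000\right) 11 = 0 + \left(-5 - 40000\right) 11 = 0 - 440055 = -440055$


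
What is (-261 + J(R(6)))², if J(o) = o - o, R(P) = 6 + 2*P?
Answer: 68121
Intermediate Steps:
J(o) = 0
(-261 + J(R(6)))² = (-261 + 0)² = (-261)² = 68121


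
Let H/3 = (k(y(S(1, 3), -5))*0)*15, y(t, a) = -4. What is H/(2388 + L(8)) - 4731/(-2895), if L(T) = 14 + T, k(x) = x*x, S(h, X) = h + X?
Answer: 1577/965 ≈ 1.6342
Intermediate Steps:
S(h, X) = X + h
k(x) = x²
H = 0 (H = 3*(((-4)²*0)*15) = 3*((16*0)*15) = 3*(0*15) = 3*0 = 0)
H/(2388 + L(8)) - 4731/(-2895) = 0/(2388 + (14 + 8)) - 4731/(-2895) = 0/(2388 + 22) - 4731*(-1/2895) = 0/2410 + 1577/965 = 0*(1/2410) + 1577/965 = 0 + 1577/965 = 1577/965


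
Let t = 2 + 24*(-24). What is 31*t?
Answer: -17794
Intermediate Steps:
t = -574 (t = 2 - 576 = -574)
31*t = 31*(-574) = -17794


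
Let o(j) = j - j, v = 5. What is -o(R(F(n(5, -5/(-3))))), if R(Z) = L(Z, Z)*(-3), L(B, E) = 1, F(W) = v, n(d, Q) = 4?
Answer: 0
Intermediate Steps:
F(W) = 5
R(Z) = -3 (R(Z) = 1*(-3) = -3)
o(j) = 0
-o(R(F(n(5, -5/(-3))))) = -1*0 = 0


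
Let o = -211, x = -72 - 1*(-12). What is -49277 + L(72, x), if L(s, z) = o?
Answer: -49488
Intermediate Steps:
x = -60 (x = -72 + 12 = -60)
L(s, z) = -211
-49277 + L(72, x) = -49277 - 211 = -49488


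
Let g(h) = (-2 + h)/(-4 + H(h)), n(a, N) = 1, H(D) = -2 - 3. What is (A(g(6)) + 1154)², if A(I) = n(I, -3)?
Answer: 1334025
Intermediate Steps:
H(D) = -5
g(h) = 2/9 - h/9 (g(h) = (-2 + h)/(-4 - 5) = (-2 + h)/(-9) = (-2 + h)*(-⅑) = 2/9 - h/9)
A(I) = 1
(A(g(6)) + 1154)² = (1 + 1154)² = 1155² = 1334025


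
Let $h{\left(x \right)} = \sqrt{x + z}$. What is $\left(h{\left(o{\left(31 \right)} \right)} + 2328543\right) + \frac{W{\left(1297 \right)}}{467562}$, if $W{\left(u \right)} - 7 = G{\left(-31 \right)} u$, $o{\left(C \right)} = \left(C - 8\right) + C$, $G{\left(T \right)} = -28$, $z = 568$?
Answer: $\frac{362912728619}{155854} + \sqrt{622} \approx 2.3286 \cdot 10^{6}$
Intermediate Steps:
$o{\left(C \right)} = -8 + 2 C$ ($o{\left(C \right)} = \left(-8 + C\right) + C = -8 + 2 C$)
$h{\left(x \right)} = \sqrt{568 + x}$ ($h{\left(x \right)} = \sqrt{x + 568} = \sqrt{568 + x}$)
$W{\left(u \right)} = 7 - 28 u$
$\left(h{\left(o{\left(31 \right)} \right)} + 2328543\right) + \frac{W{\left(1297 \right)}}{467562} = \left(\sqrt{568 + \left(-8 + 2 \cdot 31\right)} + 2328543\right) + \frac{7 - 36316}{467562} = \left(\sqrt{568 + \left(-8 + 62\right)} + 2328543\right) + \left(7 - 36316\right) \frac{1}{467562} = \left(\sqrt{568 + 54} + 2328543\right) - \frac{12103}{155854} = \left(\sqrt{622} + 2328543\right) - \frac{12103}{155854} = \left(2328543 + \sqrt{622}\right) - \frac{12103}{155854} = \frac{362912728619}{155854} + \sqrt{622}$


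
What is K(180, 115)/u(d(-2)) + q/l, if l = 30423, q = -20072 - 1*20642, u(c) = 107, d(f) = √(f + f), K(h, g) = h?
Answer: 1119742/3255261 ≈ 0.34398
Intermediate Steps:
d(f) = √2*√f (d(f) = √(2*f) = √2*√f)
q = -40714 (q = -20072 - 20642 = -40714)
K(180, 115)/u(d(-2)) + q/l = 180/107 - 40714/30423 = 1119742/3255261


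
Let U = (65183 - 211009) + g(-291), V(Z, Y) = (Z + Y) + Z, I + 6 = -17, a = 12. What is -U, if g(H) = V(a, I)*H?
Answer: 146117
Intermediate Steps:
I = -23 (I = -6 - 17 = -23)
V(Z, Y) = Y + 2*Z (V(Z, Y) = (Y + Z) + Z = Y + 2*Z)
g(H) = H (g(H) = (-23 + 2*12)*H = (-23 + 24)*H = 1*H = H)
U = -146117 (U = (65183 - 211009) - 291 = -145826 - 291 = -146117)
-U = -1*(-146117) = 146117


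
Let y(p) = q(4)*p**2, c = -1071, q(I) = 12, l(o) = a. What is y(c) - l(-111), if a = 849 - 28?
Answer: 13763671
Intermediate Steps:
a = 821
l(o) = 821
y(p) = 12*p**2
y(c) - l(-111) = 12*(-1071)**2 - 1*821 = 12*1147041 - 821 = 13764492 - 821 = 13763671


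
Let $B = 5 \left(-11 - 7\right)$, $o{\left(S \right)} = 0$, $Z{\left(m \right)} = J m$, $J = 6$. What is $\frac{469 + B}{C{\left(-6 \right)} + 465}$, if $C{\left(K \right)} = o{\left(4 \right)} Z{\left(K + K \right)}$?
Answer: $\frac{379}{465} \approx 0.81505$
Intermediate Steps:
$Z{\left(m \right)} = 6 m$
$B = -90$ ($B = 5 \left(-18\right) = -90$)
$C{\left(K \right)} = 0$ ($C{\left(K \right)} = 0 \cdot 6 \left(K + K\right) = 0 \cdot 6 \cdot 2 K = 0 \cdot 12 K = 0$)
$\frac{469 + B}{C{\left(-6 \right)} + 465} = \frac{469 - 90}{0 + 465} = \frac{379}{465}$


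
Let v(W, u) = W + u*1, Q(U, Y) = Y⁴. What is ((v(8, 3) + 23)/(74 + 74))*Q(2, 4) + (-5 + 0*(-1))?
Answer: 1991/37 ≈ 53.811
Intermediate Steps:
v(W, u) = W + u
((v(8, 3) + 23)/(74 + 74))*Q(2, 4) + (-5 + 0*(-1)) = (((8 + 3) + 23)/(74 + 74))*4⁴ + (-5 + 0*(-1)) = ((11 + 23)/148)*256 + (-5 + 0) = (34*(1/148))*256 - 5 = (17/74)*256 - 5 = 2176/37 - 5 = 1991/37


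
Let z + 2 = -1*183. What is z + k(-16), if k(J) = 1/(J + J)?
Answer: -5921/32 ≈ -185.03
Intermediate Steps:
z = -185 (z = -2 - 1*183 = -2 - 183 = -185)
k(J) = 1/(2*J)
z + k(-16) = -185 + (1/2)/(-16) = -185 + (1/2)*(-1/16) = -185 - 1/32 = -5921/32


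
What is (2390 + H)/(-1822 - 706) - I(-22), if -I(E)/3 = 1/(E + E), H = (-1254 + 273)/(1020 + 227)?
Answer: -35137151/34676576 ≈ -1.0133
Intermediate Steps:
H = -981/1247 ≈ -0.78669
I(E) = -3/(2*E) (I(E) = -3/(E + E) = -3*1/(2*E) = -3/(2*E))
(2390 + H)/(-1822 - 706) - I(-22) = (2390 - 981/1247)/(-1822 - 706) - (-3)/(2*(-22)) = (2979349/1247)/(-2528) - (-3)*(-1)/(2*22) = (2979349/1247)*(-1/2528) - 1*3/44 = -2979349/3152416 - 3/44 = -35137151/34676576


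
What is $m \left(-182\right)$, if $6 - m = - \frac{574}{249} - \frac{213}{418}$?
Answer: $- \frac{83488951}{52041} \approx -1604.3$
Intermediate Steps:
$m = \frac{917461}{104082}$ ($m = 6 - \left(- \frac{574}{249} - \frac{213}{418}\right) = 6 - - \frac{292969}{104082} = 6 + \frac{292969}{104082} = \frac{917461}{104082} \approx 8.8148$)
$m \left(-182\right) = \frac{917461}{104082} \left(-182\right) = - \frac{83488951}{52041}$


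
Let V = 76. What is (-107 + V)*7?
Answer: -217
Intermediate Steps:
(-107 + V)*7 = (-107 + 76)*7 = -31*7 = -217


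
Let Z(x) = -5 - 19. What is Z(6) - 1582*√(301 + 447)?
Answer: -24 - 3164*√187 ≈ -43291.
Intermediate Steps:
Z(x) = -24
Z(6) - 1582*√(301 + 447) = -24 - 1582*√(301 + 447) = -24 - 3164*√187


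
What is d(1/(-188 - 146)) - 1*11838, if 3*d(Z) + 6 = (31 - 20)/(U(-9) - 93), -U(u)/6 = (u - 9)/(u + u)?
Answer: -319681/27 ≈ -11840.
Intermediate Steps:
U(u) = -3*(-9 + u)/u (U(u) = -6*(u - 9)/(u + u) = -6*(-9 + u)/(2*u) = -6*(-9 + u)*1/(2*u) = -3*(-9 + u)/u)
d(Z) = -55/27 (d(Z) = -2 + ((31 - 20)/((-3 + 27/(-9)) - 93))/3 = -2 + (11/((-3 + 27*(-⅑)) - 93))/3 = -2 + (11/((-3 - 3) - 93))/3 = -2 + (11/(-6 - 93))/3 = -2 + (11/(-99))/3 = -2 + (11*(-1/99))/3 = -2 + (⅓)*(-⅑) = -2 - 1/27 = -55/27)
d(1/(-188 - 146)) - 1*11838 = -55/27 - 1*11838 = -55/27 - 11838 = -319681/27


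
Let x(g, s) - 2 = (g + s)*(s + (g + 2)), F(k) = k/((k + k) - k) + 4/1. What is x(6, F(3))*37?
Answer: 5365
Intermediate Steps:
F(k) = 5 (F(k) = k/(2*k - k) + 4*1 = k/k + 4 = 1 + 4 = 5)
x(g, s) = 2 + (g + s)*(2 + g + s) (x(g, s) = 2 + (g + s)*(s + (g + 2)) = 2 + (g + s)*(s + (2 + g)) = 2 + (g + s)*(2 + g + s))
x(6, F(3))*37 = (2 + 6**2 + 5**2 + 2*6 + 2*5 + 2*6*5)*37 = (2 + 36 + 25 + 12 + 10 + 60)*37 = 145*37 = 5365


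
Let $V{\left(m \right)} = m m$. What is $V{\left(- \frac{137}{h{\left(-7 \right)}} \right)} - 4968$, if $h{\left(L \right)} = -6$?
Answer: $- \frac{160079}{36} \approx -4446.6$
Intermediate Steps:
$V{\left(m \right)} = m^{2}$
$V{\left(- \frac{137}{h{\left(-7 \right)}} \right)} - 4968 = \left(- \frac{137}{-6}\right)^{2} - 4968 = \left(\left(-137\right) \left(- \frac{1}{6}\right)\right)^{2} + \left(-8977 + 4009\right) = \left(\frac{137}{6}\right)^{2} - 4968 = \frac{18769}{36} - 4968 = - \frac{160079}{36}$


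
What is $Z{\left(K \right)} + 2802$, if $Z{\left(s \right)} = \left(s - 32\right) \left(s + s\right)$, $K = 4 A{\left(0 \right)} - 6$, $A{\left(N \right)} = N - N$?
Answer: $3258$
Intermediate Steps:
$A{\left(N \right)} = 0$
$K = -6$ ($K = 4 \cdot 0 - 6 = 0 - 6 = -6$)
$Z{\left(s \right)} = 2 s \left(-32 + s\right)$ ($Z{\left(s \right)} = \left(-32 + s\right) 2 s = 2 s \left(-32 + s\right)$)
$Z{\left(K \right)} + 2802 = 2 \left(-6\right) \left(-32 - 6\right) + 2802 = 2 \left(-6\right) \left(-38\right) + 2802 = 456 + 2802 = 3258$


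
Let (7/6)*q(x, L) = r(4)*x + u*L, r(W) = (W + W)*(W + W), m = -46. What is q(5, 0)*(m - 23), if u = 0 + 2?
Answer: -132480/7 ≈ -18926.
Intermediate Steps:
r(W) = 4*W**2 (r(W) = (2*W)*(2*W) = 4*W**2)
u = 2
q(x, L) = 12*L/7 + 384*x/7 (q(x, L) = 6*((4*4**2)*x + 2*L)/7 = 6*((4*16)*x + 2*L)/7 = 6*(64*x + 2*L)/7 = 6*(2*L + 64*x)/7 = 12*L/7 + 384*x/7)
q(5, 0)*(m - 23) = ((12/7)*0 + (384/7)*5)*(-46 - 23) = (0 + 1920/7)*(-69) = (1920/7)*(-69) = -132480/7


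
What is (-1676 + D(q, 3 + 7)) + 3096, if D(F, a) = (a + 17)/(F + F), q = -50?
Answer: 141973/100 ≈ 1419.7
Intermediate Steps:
D(F, a) = (17 + a)/(2*F) (D(F, a) = (17 + a)/((2*F)) = (17 + a)*(1/(2*F)) = (17 + a)/(2*F))
(-1676 + D(q, 3 + 7)) + 3096 = (-1676 + (½)*(17 + (3 + 7))/(-50)) + 3096 = (-1676 + (½)*(-1/50)*(17 + 10)) + 3096 = (-1676 + (½)*(-1/50)*27) + 3096 = (-1676 - 27/100) + 3096 = -167627/100 + 3096 = 141973/100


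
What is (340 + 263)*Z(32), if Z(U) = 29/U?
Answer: 17487/32 ≈ 546.47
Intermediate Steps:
(340 + 263)*Z(32) = (340 + 263)*(29/32) = 603*(29*(1/32)) = 603*(29/32) = 17487/32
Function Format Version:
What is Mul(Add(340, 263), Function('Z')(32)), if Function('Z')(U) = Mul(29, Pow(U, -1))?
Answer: Rational(17487, 32) ≈ 546.47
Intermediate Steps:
Mul(Add(340, 263), Function('Z')(32)) = Mul(Add(340, 263), Mul(29, Pow(32, -1))) = Mul(603, Mul(29, Rational(1, 32))) = Mul(603, Rational(29, 32)) = Rational(17487, 32)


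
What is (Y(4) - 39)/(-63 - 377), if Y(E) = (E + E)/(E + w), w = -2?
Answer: 7/88 ≈ 0.079545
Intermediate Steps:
Y(E) = 2*E/(-2 + E) (Y(E) = (E + E)/(E - 2) = (2*E)/(-2 + E) = 2*E/(-2 + E))
(Y(4) - 39)/(-63 - 377) = (2*4/(-2 + 4) - 39)/(-63 - 377) = (2*4/2 - 39)/(-440) = (2*4*(½) - 39)*(-1/440) = (4 - 39)*(-1/440) = -35*(-1/440) = 7/88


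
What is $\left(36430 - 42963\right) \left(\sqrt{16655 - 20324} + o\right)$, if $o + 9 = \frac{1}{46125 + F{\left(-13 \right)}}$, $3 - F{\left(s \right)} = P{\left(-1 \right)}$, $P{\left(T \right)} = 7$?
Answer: $\frac{2711769904}{46121} - 6533 i \sqrt{3669} \approx 58797.0 - 3.9572 \cdot 10^{5} i$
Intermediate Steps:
$F{\left(s \right)} = -4$ ($F{\left(s \right)} = 3 - 7 = -4$)
$o = - \frac{415088}{46121}$ ($o = -9 + \frac{1}{46125 - 4} = -9 + \frac{1}{46121} = - \frac{415088}{46121} \approx -9.0$)
$\left(36430 - 42963\right) \left(\sqrt{16655 - 20324} + o\right) = \left(36430 - 42963\right) \left(\sqrt{16655 - 20324} - \frac{415088}{46121}\right) = - 6533 \left(\sqrt{-3669} - \frac{415088}{46121}\right) = - 6533 \left(i \sqrt{3669} - \frac{415088}{46121}\right) = - 6533 \left(- \frac{415088}{46121} + i \sqrt{3669}\right) = \frac{2711769904}{46121} - 6533 i \sqrt{3669}$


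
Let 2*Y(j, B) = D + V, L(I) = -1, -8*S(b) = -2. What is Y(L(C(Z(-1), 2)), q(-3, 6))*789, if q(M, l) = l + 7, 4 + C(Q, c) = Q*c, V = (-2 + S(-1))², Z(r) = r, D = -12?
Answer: -112827/32 ≈ -3525.8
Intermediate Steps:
S(b) = ¼ (S(b) = -⅛*(-2) = ¼)
V = 49/16 (V = (-2 + ¼)² = (-7/4)² = 49/16 ≈ 3.0625)
C(Q, c) = -4 + Q*c
q(M, l) = 7 + l
Y(j, B) = -143/32 (Y(j, B) = (-12 + 49/16)/2 = (½)*(-143/16) = -143/32)
Y(L(C(Z(-1), 2)), q(-3, 6))*789 = -143/32*789 = -112827/32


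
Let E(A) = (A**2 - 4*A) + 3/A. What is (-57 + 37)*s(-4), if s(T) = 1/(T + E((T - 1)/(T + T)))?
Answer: 6400/419 ≈ 15.274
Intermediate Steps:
E(A) = A**2 - 4*A + 3/A
s(T) = 1/(T + 2*T*(3 + (-1 + T)**2*(-4 + (-1 + T)/(2*T))/(4*T**2))/(-1 + T)) (s(T) = 1/(T + (3 + ((T - 1)/(T + T))**2*(-4 + (T - 1)/(T + T)))/(((T - 1)/(T + T)))) = 1/(T + (3 + ((-1 + T)/((2*T)))**2*(-4 + (-1 + T)/((2*T))))/(((-1 + T)/((2*T))))) = 1/(T + (3 + ((-1 + T)*(1/(2*T)))**2*(-4 + (-1 + T)*(1/(2*T))))/(((-1 + T)*(1/(2*T))))) = 1/(T + (3 + ((-1 + T)/(2*T))**2*(-4 + (-1 + T)/(2*T)))/(((-1 + T)/(2*T)))) = 1/(T + (2*T/(-1 + T))*(3 + ((-1 + T)**2/(4*T**2))*(-4 + (-1 + T)/(2*T)))) = 1/(T + (2*T/(-1 + T))*(3 + (-1 + T)**2*(-4 + (-1 + T)/(2*T))/(4*T**2))) = 1/(T + 2*T*(3 + (-1 + T)**2*(-4 + (-1 + T)/(2*T))/(4*T**2))/(-1 + T)))
(-57 + 37)*s(-4) = (-57 + 37)*(4*(-4)**2*(-1 - 4)/(-1 - 5*(-4) + 4*(-4)**4 + 13*(-4)**2 + 13*(-4)**3)) = -80*16*(-5)/(-1 + 20 + 4*256 + 13*16 + 13*(-64)) = -80*16*(-5)/(-1 + 20 + 1024 + 208 - 832) = -80*16*(-5)/419 = -20*(-320/419) = 6400/419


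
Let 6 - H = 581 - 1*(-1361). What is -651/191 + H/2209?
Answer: -1807835/421919 ≈ -4.2848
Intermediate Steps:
H = -1936 (H = 6 - (581 - 1*(-1361)) = 6 - (581 + 1361) = 6 - 1*1942 = 6 - 1942 = -1936)
-651/191 + H/2209 = -651/191 - 1936/2209 = -1807835/421919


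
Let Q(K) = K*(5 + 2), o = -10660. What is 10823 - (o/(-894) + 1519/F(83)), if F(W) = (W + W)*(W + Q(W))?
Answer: 532662422431/49270128 ≈ 10811.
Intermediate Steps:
Q(K) = 7*K (Q(K) = K*7 = 7*K)
F(W) = 16*W² (F(W) = (W + W)*(W + 7*W) = (2*W)*(8*W) = 16*W²)
10823 - (o/(-894) + 1519/F(83)) = 10823 - (-10660/(-894) + 1519/((16*83²))) = 10823 - (-10660*(-1/894) + 1519/((16*6889))) = 10823 - (5330/447 + 1519/110224) = 10823 - 1*588172913/49270128 = 10823 - 588172913/49270128 = 532662422431/49270128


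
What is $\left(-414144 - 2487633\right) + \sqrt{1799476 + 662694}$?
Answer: $-2901777 + \sqrt{2462170} \approx -2.9002 \cdot 10^{6}$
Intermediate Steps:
$\left(-414144 - 2487633\right) + \sqrt{1799476 + 662694} = -2901777 + \sqrt{2462170}$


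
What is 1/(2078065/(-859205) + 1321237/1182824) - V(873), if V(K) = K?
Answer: -231159199792019/264554343795 ≈ -873.77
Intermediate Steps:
1/(2078065/(-859205) + 1321237/1182824) - V(873) = 1/(2078065/(-859205) + 1321237/1182824) - 1*873 = 1/(2078065*(-1/859205) + 1321237*(1/1182824)) - 873 = 1/(-415613/171841 + 1321237/1182824) - 873 = 1/(-264554343795/203257658984) - 873 = -203257658984/264554343795 - 873 = -231159199792019/264554343795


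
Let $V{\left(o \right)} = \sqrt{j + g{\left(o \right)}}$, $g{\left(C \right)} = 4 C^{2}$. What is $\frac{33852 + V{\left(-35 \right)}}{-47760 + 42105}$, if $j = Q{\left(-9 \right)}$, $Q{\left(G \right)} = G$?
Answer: $- \frac{868}{145} - \frac{\sqrt{4891}}{5655} \approx -5.9986$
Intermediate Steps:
$j = -9$
$V{\left(o \right)} = \sqrt{-9 + 4 o^{2}}$
$\frac{33852 + V{\left(-35 \right)}}{-47760 + 42105} = \frac{33852 + \sqrt{-9 + 4 \left(-35\right)^{2}}}{-47760 + 42105} = \frac{33852 + \sqrt{-9 + 4 \cdot 1225}}{-5655} = \left(33852 + \sqrt{-9 + 4900}\right) \left(- \frac{1}{5655}\right) = \left(33852 + \sqrt{4891}\right) \left(- \frac{1}{5655}\right) = - \frac{868}{145} - \frac{\sqrt{4891}}{5655}$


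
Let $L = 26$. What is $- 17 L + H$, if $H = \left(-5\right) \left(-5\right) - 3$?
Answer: $-420$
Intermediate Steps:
$H = 22$ ($H = 25 - 3 = 22$)
$- 17 L + H = \left(-17\right) 26 + 22 = -442 + 22 = -420$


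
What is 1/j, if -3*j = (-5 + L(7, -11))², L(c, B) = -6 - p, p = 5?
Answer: -3/256 ≈ -0.011719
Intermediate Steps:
L(c, B) = -11 (L(c, B) = -6 - 1*5 = -6 - 5 = -11)
j = -256/3 (j = -(-5 - 11)²/3 = -⅓*(-16)² = -⅓*256 = -256/3 ≈ -85.333)
1/j = 1/(-256/3) = -3/256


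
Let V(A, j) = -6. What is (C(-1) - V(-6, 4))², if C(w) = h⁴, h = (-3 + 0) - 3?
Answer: 1695204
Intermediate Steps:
h = -6 (h = -3 - 3 = -6)
C(w) = 1296 (C(w) = (-6)⁴ = 1296)
(C(-1) - V(-6, 4))² = (1296 - 1*(-6))² = (1296 + 6)² = 1302² = 1695204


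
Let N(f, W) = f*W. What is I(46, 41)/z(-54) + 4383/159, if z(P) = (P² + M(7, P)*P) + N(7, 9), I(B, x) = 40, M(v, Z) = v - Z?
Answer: 91619/3339 ≈ 27.439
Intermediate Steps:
N(f, W) = W*f
z(P) = 63 + P² + P*(7 - P) (z(P) = (P² + (7 - P)*P) + 9*7 = (P² + P*(7 - P)) + 63 = 63 + P² + P*(7 - P))
I(46, 41)/z(-54) + 4383/159 = 40/(63 + 7*(-54)) + 4383/159 = 40/(63 - 378) + 4383*(1/159) = 40/(-315) + 1461/53 = 40*(-1/315) + 1461/53 = -8/63 + 1461/53 = 91619/3339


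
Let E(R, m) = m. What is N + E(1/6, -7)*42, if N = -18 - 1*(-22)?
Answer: -290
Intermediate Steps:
N = 4 (N = -18 + 22 = 4)
N + E(1/6, -7)*42 = 4 - 7*42 = 4 - 294 = -290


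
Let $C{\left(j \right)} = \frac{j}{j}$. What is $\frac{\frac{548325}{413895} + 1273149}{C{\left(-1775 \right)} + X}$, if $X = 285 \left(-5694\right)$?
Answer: $- \frac{35130036912}{44777616877} \approx -0.78454$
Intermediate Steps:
$C{\left(j \right)} = 1$
$X = -1622790$
$\frac{\frac{548325}{413895} + 1273149}{C{\left(-1775 \right)} + X} = \frac{\frac{548325}{413895} + 1273149}{1 - 1622790} = \frac{548325 \cdot \frac{1}{413895} + 1273149}{-1622789} = \left(\frac{36555}{27593} + 1273149\right) \left(- \frac{1}{1622789}\right) = \frac{35130036912}{27593} \left(- \frac{1}{1622789}\right) = - \frac{35130036912}{44777616877}$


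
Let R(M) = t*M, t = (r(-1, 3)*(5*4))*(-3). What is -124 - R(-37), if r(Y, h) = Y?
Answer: 2096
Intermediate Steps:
t = 60 (t = -5*4*(-3) = -1*20*(-3) = -20*(-3) = 60)
R(M) = 60*M
-124 - R(-37) = -124 - 60*(-37) = -124 - 1*(-2220) = -124 + 2220 = 2096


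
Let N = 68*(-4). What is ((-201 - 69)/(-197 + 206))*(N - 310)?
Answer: 17460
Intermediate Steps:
N = -272
((-201 - 69)/(-197 + 206))*(N - 310) = ((-201 - 69)/(-197 + 206))*(-272 - 310) = -270/9*(-582) = -270*1/9*(-582) = -30*(-582) = 17460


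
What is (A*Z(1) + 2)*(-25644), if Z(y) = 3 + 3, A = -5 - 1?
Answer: 871896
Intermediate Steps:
A = -6
Z(y) = 6
(A*Z(1) + 2)*(-25644) = (-6*6 + 2)*(-25644) = (-36 + 2)*(-25644) = -34*(-25644) = 871896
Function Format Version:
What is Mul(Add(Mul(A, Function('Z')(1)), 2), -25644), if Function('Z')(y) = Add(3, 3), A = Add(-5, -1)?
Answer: 871896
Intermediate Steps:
A = -6
Function('Z')(y) = 6
Mul(Add(Mul(A, Function('Z')(1)), 2), -25644) = Mul(Add(Mul(-6, 6), 2), -25644) = Mul(Add(-36, 2), -25644) = Mul(-34, -25644) = 871896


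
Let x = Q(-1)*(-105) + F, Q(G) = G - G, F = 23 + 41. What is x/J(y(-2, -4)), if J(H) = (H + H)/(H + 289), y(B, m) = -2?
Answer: -4592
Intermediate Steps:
F = 64
Q(G) = 0
x = 64 (x = 0*(-105) + 64 = 0 + 64 = 64)
J(H) = 2*H/(289 + H) (J(H) = (2*H)/(289 + H) = 2*H/(289 + H))
x/J(y(-2, -4)) = 64/((2*(-2)/(289 - 2))) = 64/((2*(-2)/287)) = 64/((2*(-2)*(1/287))) = 64/(-4/287) = 64*(-287/4) = -4592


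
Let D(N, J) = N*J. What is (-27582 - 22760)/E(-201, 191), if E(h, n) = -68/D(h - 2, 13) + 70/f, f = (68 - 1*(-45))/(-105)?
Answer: 7506168397/9694483 ≈ 774.27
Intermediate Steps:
D(N, J) = J*N
f = -113/105 (f = (68 + 45)*(-1/105) = 113*(-1/105) = -113/105 ≈ -1.0762)
E(h, n) = -7350/113 - 68/(-26 + 13*h) (E(h, n) = -68*1/(13*(h - 2)) + 70/(-113/105) = -68*1/(13*(-2 + h)) + 70*(-105/113) = -68/(-26 + 13*h) - 7350/113 = -7350/113 - 68/(-26 + 13*h))
(-27582 - 22760)/E(-201, 191) = (-27582 - 22760)/((2*(91708 - 47775*(-201))/(1469*(-2 - 201)))) = -50342*(-298207/(2*(91708 + 9602775))) = -50342/((2/1469)*(-1/203)*9694483) = -50342/(-19388966/298207) = -50342*(-298207/19388966) = 7506168397/9694483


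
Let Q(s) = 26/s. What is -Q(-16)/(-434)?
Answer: -13/3472 ≈ -0.0037442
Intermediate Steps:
-Q(-16)/(-434) = -26/(-16)/(-434) = -26*(-1)/16*(-1/434) = -1*(-13/8)*(-1/434) = (13/8)*(-1/434) = -13/3472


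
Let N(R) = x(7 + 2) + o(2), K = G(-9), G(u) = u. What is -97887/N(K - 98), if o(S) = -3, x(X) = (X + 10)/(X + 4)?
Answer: 1272531/20 ≈ 63627.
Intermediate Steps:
K = -9
x(X) = (10 + X)/(4 + X)
N(R) = -20/13 (N(R) = (10 + (7 + 2))/(4 + (7 + 2)) - 3 = (10 + 9)/(4 + 9) - 3 = 19/13 - 3 = -20/13)
-97887/N(K - 98) = -97887/(-20/13) = -97887*(-13/20) = 1272531/20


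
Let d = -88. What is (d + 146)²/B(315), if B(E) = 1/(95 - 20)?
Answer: 252300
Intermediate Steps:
B(E) = 1/75
(d + 146)²/B(315) = (-88 + 146)²/(1/75) = 58²*75 = 3364*75 = 252300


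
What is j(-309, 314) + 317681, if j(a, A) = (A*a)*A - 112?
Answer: -30148595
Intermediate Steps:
j(a, A) = -112 + a*A² (j(a, A) = a*A² - 112 = -112 + a*A²)
j(-309, 314) + 317681 = (-112 - 309*314²) + 317681 = (-112 - 309*98596) + 317681 = (-112 - 30466164) + 317681 = -30466276 + 317681 = -30148595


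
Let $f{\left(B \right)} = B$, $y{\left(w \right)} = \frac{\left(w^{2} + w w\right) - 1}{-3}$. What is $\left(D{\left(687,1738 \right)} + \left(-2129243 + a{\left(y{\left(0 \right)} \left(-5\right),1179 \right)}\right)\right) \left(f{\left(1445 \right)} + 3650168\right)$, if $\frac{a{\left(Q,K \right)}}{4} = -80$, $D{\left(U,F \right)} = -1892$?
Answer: $-7783248786915$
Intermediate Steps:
$y{\left(w \right)} = \frac{1}{3} - \frac{2 w^{2}}{3}$ ($y{\left(w \right)} = \left(\left(w^{2} + w^{2}\right) - 1\right) \left(- \frac{1}{3}\right) = \left(2 w^{2} - 1\right) \left(- \frac{1}{3}\right) = \left(-1 + 2 w^{2}\right) \left(- \frac{1}{3}\right) = \frac{1}{3} - \frac{2 w^{2}}{3}$)
$a{\left(Q,K \right)} = -320$ ($a{\left(Q,K \right)} = 4 \left(-80\right) = -320$)
$\left(D{\left(687,1738 \right)} + \left(-2129243 + a{\left(y{\left(0 \right)} \left(-5\right),1179 \right)}\right)\right) \left(f{\left(1445 \right)} + 3650168\right) = \left(-1892 - 2129563\right) \left(1445 + 3650168\right) = \left(-1892 - 2129563\right) 3651613 = \left(-2131455\right) 3651613 = -7783248786915$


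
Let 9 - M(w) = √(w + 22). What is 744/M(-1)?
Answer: 558/5 + 62*√21/5 ≈ 168.42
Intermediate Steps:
M(w) = 9 - √(22 + w) (M(w) = 9 - √(w + 22) = 9 - √(22 + w))
744/M(-1) = 744/(9 - √(22 - 1)) = 744/(9 - √21)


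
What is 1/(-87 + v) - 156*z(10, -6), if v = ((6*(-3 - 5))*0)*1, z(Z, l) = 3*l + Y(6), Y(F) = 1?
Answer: 230723/87 ≈ 2652.0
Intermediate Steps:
z(Z, l) = 1 + 3*l (z(Z, l) = 3*l + 1 = 1 + 3*l)
v = 0 (v = ((6*(-8))*0)*1 = -48*0*1 = 0*1 = 0)
1/(-87 + v) - 156*z(10, -6) = 1/(-87 + 0) - 156*(1 + 3*(-6)) = 1/(-87) - 156*(1 - 18) = -1/87 - 156*(-17) = -1/87 + 2652 = 230723/87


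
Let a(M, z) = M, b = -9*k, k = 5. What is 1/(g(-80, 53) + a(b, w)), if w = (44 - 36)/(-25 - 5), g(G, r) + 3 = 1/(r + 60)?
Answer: -113/5423 ≈ -0.020837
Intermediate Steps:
g(G, r) = -3 + 1/(60 + r) (g(G, r) = -3 + 1/(r + 60) = -3 + 1/(60 + r))
w = -4/15 (w = 8/(-30) = 8*(-1/30) = -4/15 ≈ -0.26667)
b = -45 (b = -9*5 = -45)
1/(g(-80, 53) + a(b, w)) = 1/((-179 - 3*53)/(60 + 53) - 45) = 1/((-179 - 159)/113 - 45) = 1/((1/113)*(-338) - 45) = 1/(-338/113 - 45) = 1/(-5423/113) = -113/5423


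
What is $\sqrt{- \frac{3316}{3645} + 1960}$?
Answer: $\frac{2 \sqrt{8926105}}{135} \approx 44.262$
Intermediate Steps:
$\sqrt{- \frac{3316}{3645} + 1960} = \sqrt{\frac{7140884}{3645}} = \frac{2 \sqrt{8926105}}{135}$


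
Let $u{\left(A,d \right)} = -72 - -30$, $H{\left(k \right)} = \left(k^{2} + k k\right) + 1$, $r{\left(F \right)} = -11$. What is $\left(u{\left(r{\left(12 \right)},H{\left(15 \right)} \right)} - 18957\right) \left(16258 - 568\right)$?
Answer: $-298094310$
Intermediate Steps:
$H{\left(k \right)} = 1 + 2 k^{2}$ ($H{\left(k \right)} = \left(k^{2} + k^{2}\right) + 1 = 2 k^{2} + 1 = 1 + 2 k^{2}$)
$u{\left(A,d \right)} = -42$ ($u{\left(A,d \right)} = -72 + 30 = -42$)
$\left(u{\left(r{\left(12 \right)},H{\left(15 \right)} \right)} - 18957\right) \left(16258 - 568\right) = \left(-42 - 18957\right) \left(16258 - 568\right) = \left(-18999\right) 15690 = -298094310$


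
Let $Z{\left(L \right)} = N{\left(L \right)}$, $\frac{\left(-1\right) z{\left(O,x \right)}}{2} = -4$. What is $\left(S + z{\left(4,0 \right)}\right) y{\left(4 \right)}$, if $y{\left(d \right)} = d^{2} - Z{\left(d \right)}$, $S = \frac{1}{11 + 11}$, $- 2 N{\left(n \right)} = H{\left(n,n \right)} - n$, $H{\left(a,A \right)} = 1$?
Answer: $\frac{5133}{44} \approx 116.66$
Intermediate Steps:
$z{\left(O,x \right)} = 8$ ($z{\left(O,x \right)} = \left(-2\right) \left(-4\right) = 8$)
$N{\left(n \right)} = - \frac{1}{2} + \frac{n}{2}$ ($N{\left(n \right)} = - \frac{1 - n}{2} = - \frac{1}{2} + \frac{n}{2}$)
$Z{\left(L \right)} = - \frac{1}{2} + \frac{L}{2}$
$S = \frac{1}{22} \approx 0.045455$
$y{\left(d \right)} = \frac{1}{2} + d^{2} - \frac{d}{2}$ ($y{\left(d \right)} = d^{2} - \left(- \frac{1}{2} + \frac{d}{2}\right) = \frac{1}{2} + d^{2} - \frac{d}{2}$)
$\left(S + z{\left(4,0 \right)}\right) y{\left(4 \right)} = \left(\frac{1}{22} + 8\right) \left(\frac{1}{2} + 4^{2} - 2\right) = \frac{177 \left(\frac{1}{2} + 16 - 2\right)}{22} = \frac{177}{22} \cdot \frac{29}{2} = \frac{5133}{44}$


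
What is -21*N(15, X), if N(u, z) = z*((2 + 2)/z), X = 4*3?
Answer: -84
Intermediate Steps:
X = 12
N(u, z) = 4 (N(u, z) = z*(4/z) = 4)
-21*N(15, X) = -21*4 = -84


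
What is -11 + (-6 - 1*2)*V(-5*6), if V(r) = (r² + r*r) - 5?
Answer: -14371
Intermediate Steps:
V(r) = -5 + 2*r² (V(r) = (r² + r²) - 5 = 2*r² - 5 = -5 + 2*r²)
-11 + (-6 - 1*2)*V(-5*6) = -11 + (-6 - 1*2)*(-5 + 2*(-5*6)²) = -11 + (-6 - 2)*(-5 + 2*(-30)²) = -11 - 8*(-5 + 2*900) = -11 - 8*(-5 + 1800) = -11 - 8*1795 = -11 - 14360 = -14371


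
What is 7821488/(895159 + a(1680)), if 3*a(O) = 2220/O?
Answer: 657004992/75193393 ≈ 8.7375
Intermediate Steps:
a(O) = 740/O (a(O) = (2220/O)/3 = 740/O)
7821488/(895159 + a(1680)) = 7821488/(895159 + 740/1680) = 7821488/(895159 + 740*(1/1680)) = 7821488/(895159 + 37/84) = 7821488/(75193393/84) = 7821488*(84/75193393) = 657004992/75193393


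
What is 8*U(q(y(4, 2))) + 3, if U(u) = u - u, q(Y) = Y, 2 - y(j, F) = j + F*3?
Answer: 3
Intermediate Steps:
y(j, F) = 2 - j - 3*F (y(j, F) = 2 - (j + F*3) = 2 - (j + 3*F) = 2 + (-j - 3*F) = 2 - j - 3*F)
U(u) = 0
8*U(q(y(4, 2))) + 3 = 8*0 + 3 = 0 + 3 = 3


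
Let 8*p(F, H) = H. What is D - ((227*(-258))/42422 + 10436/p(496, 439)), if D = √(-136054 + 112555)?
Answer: -1758008731/9311629 + 3*I*√2611 ≈ -188.8 + 153.29*I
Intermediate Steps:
D = 3*I*√2611 (D = √(-23499) = 3*I*√2611 ≈ 153.29*I)
p(F, H) = H/8
D - ((227*(-258))/42422 + 10436/p(496, 439)) = 3*I*√2611 - ((227*(-258))/42422 + 10436/(((⅛)*439))) = 3*I*√2611 - (-58566*1/42422 + 10436/(439/8)) = 3*I*√2611 - (-29283/21211 + 10436*(8/439)) = 3*I*√2611 - (-29283/21211 + 83488/439) = 3*I*√2611 - 1*1758008731/9311629 = 3*I*√2611 - 1758008731/9311629 = -1758008731/9311629 + 3*I*√2611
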